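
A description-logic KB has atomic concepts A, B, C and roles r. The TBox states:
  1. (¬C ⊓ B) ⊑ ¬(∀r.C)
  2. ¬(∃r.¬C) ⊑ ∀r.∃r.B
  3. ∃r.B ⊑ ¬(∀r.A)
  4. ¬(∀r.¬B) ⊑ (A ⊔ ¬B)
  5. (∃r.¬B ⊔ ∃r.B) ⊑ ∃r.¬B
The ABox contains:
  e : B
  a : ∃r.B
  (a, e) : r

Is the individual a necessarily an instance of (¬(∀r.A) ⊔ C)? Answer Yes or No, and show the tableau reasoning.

1. a : (¬(∀r.A) ⊔ C)?  L(a) = {∃r.B} ∪ {(∀r.A ⊓ ¬C)}
   clash {A, ¬A} at an ∃-successor — a ∈ (¬(∀r.A) ⊔ C)
2. Hence a : (¬(∀r.A) ⊔ C): entailed.

Yes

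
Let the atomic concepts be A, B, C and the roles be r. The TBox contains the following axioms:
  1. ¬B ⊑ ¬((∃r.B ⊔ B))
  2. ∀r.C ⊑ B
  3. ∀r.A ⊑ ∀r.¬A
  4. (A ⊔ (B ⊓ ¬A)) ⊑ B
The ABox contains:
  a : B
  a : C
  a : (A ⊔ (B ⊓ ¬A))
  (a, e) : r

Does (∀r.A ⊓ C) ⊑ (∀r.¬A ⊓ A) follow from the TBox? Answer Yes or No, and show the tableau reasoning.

1. (∀r.A ⊓ C) ⊑ (∀r.¬A ⊓ A)  ⇔  ((∀r.A ⊓ C) ⊓ (∃r.A ⊔ ¬A)) unsat w.r.t. T
   apply at x₀: ∀r.A⊑∀r.¬A
   open: L(x₀) ⊇ {B, C, ¬A, ∀r.A, ∀r.¬A}
2. Hence (∀r.A ⊓ C) ⊑ (∀r.¬A ⊓ A): not entailed.

No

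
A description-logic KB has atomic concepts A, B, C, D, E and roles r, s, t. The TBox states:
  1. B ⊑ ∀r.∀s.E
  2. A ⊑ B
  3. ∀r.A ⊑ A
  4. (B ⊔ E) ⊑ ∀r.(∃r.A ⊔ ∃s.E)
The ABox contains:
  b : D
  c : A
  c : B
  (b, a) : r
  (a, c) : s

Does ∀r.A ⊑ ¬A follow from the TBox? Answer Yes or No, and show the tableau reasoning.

1. ∀r.A ⊑ ¬A  ⇔  (∀r.A ⊓ A) unsat w.r.t. T
   apply at x₀: A⊑B
   open: L(x₀) ⊇ {A, B, ∀r.(∃r.A ⊔ ∃s.E), ∀r.A, ∀r.∀s.E}
2. Hence ∀r.A ⊑ ¬A: not entailed.

No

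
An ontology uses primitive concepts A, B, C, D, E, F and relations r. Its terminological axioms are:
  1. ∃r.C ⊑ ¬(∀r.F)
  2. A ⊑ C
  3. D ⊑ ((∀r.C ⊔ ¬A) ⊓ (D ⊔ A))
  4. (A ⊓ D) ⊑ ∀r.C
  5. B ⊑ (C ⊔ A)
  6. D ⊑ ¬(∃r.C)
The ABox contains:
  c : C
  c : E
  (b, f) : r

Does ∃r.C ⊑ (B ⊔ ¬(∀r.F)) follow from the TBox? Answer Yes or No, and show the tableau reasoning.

Yes

1. ∃r.C ⊑ (B ⊔ ¬(∀r.F))  ⇔  (∃r.C ⊓ (¬B ⊓ ∀r.F)) unsat w.r.t. T
   all branches close; clash {C, ¬C} at an ∃-successor
2. Hence ∃r.C ⊑ (B ⊔ ¬(∀r.F)): entailed.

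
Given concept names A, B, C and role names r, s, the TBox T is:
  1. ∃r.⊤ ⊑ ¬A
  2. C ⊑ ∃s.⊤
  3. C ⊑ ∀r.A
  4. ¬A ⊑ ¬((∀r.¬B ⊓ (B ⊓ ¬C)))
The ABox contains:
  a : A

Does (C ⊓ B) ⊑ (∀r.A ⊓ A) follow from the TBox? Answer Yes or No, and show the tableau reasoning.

No

1. (C ⊓ B) ⊑ (∀r.A ⊓ A)  ⇔  ((C ⊓ B) ⊓ (∃r.¬A ⊔ ¬A)) unsat w.r.t. T
   apply at x₀: C⊑∃s.⊤; C⊑∀r.A
   open: L(x₀) ⊇ {B, C, ¬A, ∀r.A, ∀r.⊥, …} (+ ∃-successors)
2. Hence (C ⊓ B) ⊑ (∀r.A ⊓ A): not entailed.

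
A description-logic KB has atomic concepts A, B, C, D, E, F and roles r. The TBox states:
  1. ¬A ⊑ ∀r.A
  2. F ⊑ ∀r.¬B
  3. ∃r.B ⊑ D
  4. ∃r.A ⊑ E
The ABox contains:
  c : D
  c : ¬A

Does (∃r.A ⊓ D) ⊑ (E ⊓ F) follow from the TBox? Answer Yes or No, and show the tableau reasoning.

No

1. (∃r.A ⊓ D) ⊑ (E ⊓ F)  ⇔  ((∃r.A ⊓ D) ⊓ (¬E ⊔ ¬F)) unsat w.r.t. T
   apply at x₀: ∃r.A⊑E
   open: L(x₀) ⊇ {A, D, E, ¬F, ∃r.A} (+ ∃-successors)
2. Hence (∃r.A ⊓ D) ⊑ (E ⊓ F): not entailed.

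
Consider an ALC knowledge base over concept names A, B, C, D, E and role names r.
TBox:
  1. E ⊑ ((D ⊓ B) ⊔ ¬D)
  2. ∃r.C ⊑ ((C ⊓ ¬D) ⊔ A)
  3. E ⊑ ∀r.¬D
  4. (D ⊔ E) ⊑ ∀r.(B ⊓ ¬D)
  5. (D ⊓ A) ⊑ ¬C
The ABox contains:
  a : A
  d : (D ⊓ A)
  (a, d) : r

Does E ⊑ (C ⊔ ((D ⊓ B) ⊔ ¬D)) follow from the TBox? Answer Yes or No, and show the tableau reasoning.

1. E ⊑ (C ⊔ ((D ⊓ B) ⊔ ¬D))  ⇔  (E ⊓ (¬C ⊓ ((¬D ⊔ ¬B) ⊓ D))) unsat w.r.t. T
   all branches close; clash {D, ¬D} at x₀
2. Hence E ⊑ (C ⊔ ((D ⊓ B) ⊔ ¬D)): entailed.

Yes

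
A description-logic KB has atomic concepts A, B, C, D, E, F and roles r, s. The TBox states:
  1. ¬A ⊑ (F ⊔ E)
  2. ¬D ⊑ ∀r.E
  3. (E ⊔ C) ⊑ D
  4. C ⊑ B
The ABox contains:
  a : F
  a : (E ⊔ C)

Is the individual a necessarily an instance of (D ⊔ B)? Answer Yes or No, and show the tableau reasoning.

Yes

1. a : (D ⊔ B)?  L(a) = {F, (E ⊔ C)} ∪ {(¬D ⊓ ¬B)}
   clash {B, ¬B} at a — a ∈ (D ⊔ B)
2. Hence a : (D ⊔ B): entailed.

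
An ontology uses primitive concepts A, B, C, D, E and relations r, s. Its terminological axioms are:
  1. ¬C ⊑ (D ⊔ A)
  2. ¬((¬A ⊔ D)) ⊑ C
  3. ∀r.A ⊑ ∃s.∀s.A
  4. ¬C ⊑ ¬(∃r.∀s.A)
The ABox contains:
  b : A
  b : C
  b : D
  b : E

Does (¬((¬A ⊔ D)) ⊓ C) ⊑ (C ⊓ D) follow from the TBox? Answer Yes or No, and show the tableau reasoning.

1. (¬((¬A ⊔ D)) ⊓ C) ⊑ (C ⊓ D)  ⇔  (((A ⊓ ¬D) ⊓ C) ⊓ (¬C ⊔ ¬D)) unsat w.r.t. T
   open: L(x₀) ⊇ {A, C, ¬D, ∃r.¬A} (+ ∃-successors)
2. Hence (¬((¬A ⊔ D)) ⊓ C) ⊑ (C ⊓ D): not entailed.

No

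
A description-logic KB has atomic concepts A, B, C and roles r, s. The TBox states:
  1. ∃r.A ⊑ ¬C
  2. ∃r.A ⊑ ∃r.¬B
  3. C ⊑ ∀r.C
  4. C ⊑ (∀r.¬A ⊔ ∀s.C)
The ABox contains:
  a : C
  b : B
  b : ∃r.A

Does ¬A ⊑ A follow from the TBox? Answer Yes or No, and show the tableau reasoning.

1. ¬A ⊑ A  ⇔  (¬A ⊓ ¬A) unsat w.r.t. T
   open: L(x₀) ⊇ {¬A, ¬C, ∀r.¬A}
2. Hence ¬A ⊑ A: not entailed.

No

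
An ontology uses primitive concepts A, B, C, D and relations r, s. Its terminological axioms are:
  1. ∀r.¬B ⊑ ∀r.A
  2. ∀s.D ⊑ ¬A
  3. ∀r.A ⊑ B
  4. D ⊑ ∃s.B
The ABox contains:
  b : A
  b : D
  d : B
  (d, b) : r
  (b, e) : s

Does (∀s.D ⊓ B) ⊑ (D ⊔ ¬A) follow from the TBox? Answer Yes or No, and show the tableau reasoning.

Yes

1. (∀s.D ⊓ B) ⊑ (D ⊔ ¬A)  ⇔  ((∀s.D ⊓ B) ⊓ (¬D ⊓ A)) unsat w.r.t. T
   all branches close; clash {A, ¬A} at x₀
2. Hence (∀s.D ⊓ B) ⊑ (D ⊔ ¬A): entailed.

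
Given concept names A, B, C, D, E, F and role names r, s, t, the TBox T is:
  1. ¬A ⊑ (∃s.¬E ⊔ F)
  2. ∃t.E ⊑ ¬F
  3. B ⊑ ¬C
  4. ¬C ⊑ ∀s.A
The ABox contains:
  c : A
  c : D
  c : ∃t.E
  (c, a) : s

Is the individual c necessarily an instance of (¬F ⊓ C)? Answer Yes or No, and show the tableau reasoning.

1. c : (¬F ⊓ C)?  L(c) = {A, D, ∃t.E} ∪ {(F ⊔ ¬C)}
   apply at c: ∃t.E⊑¬F
   open: L(c) ⊇ {A, D, ¬C, ¬F, ∀s.A, …} (+ ∃-successors) — c ∉ (¬F ⊓ C) possible
2. Hence c : (¬F ⊓ C): not entailed.

No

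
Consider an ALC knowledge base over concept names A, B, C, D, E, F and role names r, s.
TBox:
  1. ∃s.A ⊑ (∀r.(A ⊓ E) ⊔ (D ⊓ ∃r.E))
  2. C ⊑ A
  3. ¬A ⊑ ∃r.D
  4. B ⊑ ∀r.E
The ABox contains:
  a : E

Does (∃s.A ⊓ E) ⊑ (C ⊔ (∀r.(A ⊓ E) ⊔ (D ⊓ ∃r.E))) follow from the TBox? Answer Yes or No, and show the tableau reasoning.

Yes

1. (∃s.A ⊓ E) ⊑ (C ⊔ (∀r.(A ⊓ E) ⊔ (D ⊓ ∃r.E)))  ⇔  ((∃s.A ⊓ E) ⊓ (¬C ⊓ (∃r.(¬A ⊔ ¬E) ⊓ (¬D ⊔ ∀r.¬E)))) unsat w.r.t. T
   all branches close; clash {E, ¬E} at an ∃-successor
2. Hence (∃s.A ⊓ E) ⊑ (C ⊔ (∀r.(A ⊓ E) ⊔ (D ⊓ ∃r.E))): entailed.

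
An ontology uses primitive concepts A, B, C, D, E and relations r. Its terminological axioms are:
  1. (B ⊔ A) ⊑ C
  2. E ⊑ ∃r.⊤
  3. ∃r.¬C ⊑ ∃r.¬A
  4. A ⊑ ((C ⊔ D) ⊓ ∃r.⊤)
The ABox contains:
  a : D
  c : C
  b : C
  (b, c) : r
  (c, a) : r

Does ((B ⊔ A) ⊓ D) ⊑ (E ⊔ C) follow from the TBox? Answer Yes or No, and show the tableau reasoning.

1. ((B ⊔ A) ⊓ D) ⊑ (E ⊔ C)  ⇔  (((B ⊔ A) ⊓ D) ⊓ (¬E ⊓ ¬C)) unsat w.r.t. T
   all branches close; clash {C, ¬C} at x₀
2. Hence ((B ⊔ A) ⊓ D) ⊑ (E ⊔ C): entailed.

Yes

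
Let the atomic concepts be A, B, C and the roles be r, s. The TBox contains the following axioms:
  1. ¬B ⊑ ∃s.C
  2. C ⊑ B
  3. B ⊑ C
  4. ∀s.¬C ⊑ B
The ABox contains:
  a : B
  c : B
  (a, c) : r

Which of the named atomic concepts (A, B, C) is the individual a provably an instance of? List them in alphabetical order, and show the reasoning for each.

1. a : A?  L(a) = {B} ∪ {¬A}
   apply at a: B⊑C
   open: L(a) ⊇ {B, C, ¬A} — a ∉ A possible
2. a : B?  L(a) = {B} ∪ {¬B}
   clash {B, ¬B} at a — a ∈ B
3. a : C?  L(a) = {B} ∪ {¬C}
   clash {C, ¬C} at a — a ∈ C
4. Entailed for a: {B, C}

{B, C}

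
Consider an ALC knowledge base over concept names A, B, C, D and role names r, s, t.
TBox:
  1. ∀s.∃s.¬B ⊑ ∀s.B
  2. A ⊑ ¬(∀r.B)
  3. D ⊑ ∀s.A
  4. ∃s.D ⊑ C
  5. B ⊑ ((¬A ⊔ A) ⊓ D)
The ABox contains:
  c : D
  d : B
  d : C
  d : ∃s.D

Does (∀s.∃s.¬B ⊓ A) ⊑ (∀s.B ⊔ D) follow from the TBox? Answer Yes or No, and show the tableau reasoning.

Yes

1. (∀s.∃s.¬B ⊓ A) ⊑ (∀s.B ⊔ D)  ⇔  ((∀s.∃s.¬B ⊓ A) ⊓ (∃s.¬B ⊓ ¬D)) unsat w.r.t. T
   all branches close; clash {D, ¬D} at x₀
2. Hence (∀s.∃s.¬B ⊓ A) ⊑ (∀s.B ⊔ D): entailed.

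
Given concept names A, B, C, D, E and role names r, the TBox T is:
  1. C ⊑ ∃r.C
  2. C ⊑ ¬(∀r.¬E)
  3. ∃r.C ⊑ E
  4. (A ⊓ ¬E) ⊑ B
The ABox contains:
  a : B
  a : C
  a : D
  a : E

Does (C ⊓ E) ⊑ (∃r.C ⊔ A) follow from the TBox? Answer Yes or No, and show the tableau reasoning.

Yes

1. (C ⊓ E) ⊑ (∃r.C ⊔ A)  ⇔  ((C ⊓ E) ⊓ (∀r.¬C ⊓ ¬A)) unsat w.r.t. T
   all branches close; clash {C, ¬C} at an ∃-successor
2. Hence (C ⊓ E) ⊑ (∃r.C ⊔ A): entailed.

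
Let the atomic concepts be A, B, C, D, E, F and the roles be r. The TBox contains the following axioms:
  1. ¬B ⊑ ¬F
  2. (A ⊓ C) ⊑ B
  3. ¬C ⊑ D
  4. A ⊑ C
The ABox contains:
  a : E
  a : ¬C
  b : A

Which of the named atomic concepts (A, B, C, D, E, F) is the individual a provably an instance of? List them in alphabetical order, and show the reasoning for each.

1. a : A?  L(a) = {E, ¬C} ∪ {¬A}
   apply at a: ¬C⊑D
   open: L(a) ⊇ {B, D, E, ¬A, ¬C} — a ∉ A possible
2. a : B?  L(a) = {E, ¬C} ∪ {¬B}
   apply at a: ¬B⊑¬F; ¬C⊑D
   open: L(a) ⊇ {D, E, ¬A, ¬B, ¬C, …} — a ∉ B possible
3. a : C?  L(a) = {E, ¬C} ∪ {¬C}
   apply at a: ¬C⊑D
   open: L(a) ⊇ {B, D, E, ¬A, ¬C} — a ∉ C possible
4. a : D?  L(a) = {E, ¬C} ∪ {¬D}
   clash {D, ¬D} at a — a ∈ D
5. a : E?  L(a) = {E, ¬C} ∪ {¬E}
   clash {E, ¬E} at a — a ∈ E
6. a : F?  L(a) = {E, ¬C} ∪ {¬F}
   apply at a: ¬C⊑D
   open: L(a) ⊇ {D, E, ¬A, ¬C, ¬F} — a ∉ F possible
7. Entailed for a: {D, E}

{D, E}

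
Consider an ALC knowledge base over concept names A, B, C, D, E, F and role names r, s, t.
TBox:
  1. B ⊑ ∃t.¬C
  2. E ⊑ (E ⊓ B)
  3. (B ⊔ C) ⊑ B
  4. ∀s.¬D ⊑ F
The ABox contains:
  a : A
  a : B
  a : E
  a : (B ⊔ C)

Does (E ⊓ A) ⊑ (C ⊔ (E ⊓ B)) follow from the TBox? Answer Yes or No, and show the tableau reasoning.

Yes

1. (E ⊓ A) ⊑ (C ⊔ (E ⊓ B))  ⇔  ((E ⊓ A) ⊓ (¬C ⊓ (¬E ⊔ ¬B))) unsat w.r.t. T
   all branches close; clash {B, ¬B} at x₀
2. Hence (E ⊓ A) ⊑ (C ⊔ (E ⊓ B)): entailed.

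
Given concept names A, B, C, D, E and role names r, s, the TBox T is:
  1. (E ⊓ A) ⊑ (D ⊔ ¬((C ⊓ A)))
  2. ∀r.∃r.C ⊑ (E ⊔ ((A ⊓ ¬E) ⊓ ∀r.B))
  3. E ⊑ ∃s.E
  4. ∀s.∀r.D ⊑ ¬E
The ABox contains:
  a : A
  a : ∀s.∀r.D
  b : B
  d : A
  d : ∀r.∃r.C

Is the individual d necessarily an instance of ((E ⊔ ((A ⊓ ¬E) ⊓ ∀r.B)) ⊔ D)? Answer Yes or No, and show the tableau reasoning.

Yes

1. d : ((E ⊔ ((A ⊓ ¬E) ⊓ ∀r.B)) ⊔ D)?  L(d) = {A, ∀r.∃r.C} ∪ {((¬E ⊓ ((¬A ⊔ E) ⊔ ∃r.¬B)) ⊓ ¬D)}
   clash {A, ¬A} at d — d ∈ ((E ⊔ ((A ⊓ ¬E) ⊓ ∀r.B)) ⊔ D)
2. Hence d : ((E ⊔ ((A ⊓ ¬E) ⊓ ∀r.B)) ⊔ D): entailed.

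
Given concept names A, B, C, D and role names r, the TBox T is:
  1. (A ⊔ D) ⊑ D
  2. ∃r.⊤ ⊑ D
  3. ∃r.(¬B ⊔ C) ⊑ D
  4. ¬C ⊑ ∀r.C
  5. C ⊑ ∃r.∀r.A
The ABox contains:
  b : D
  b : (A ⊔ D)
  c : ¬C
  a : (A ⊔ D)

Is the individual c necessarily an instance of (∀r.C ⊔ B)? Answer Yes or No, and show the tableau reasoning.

Yes

1. c : (∀r.C ⊔ B)?  L(c) = {¬C} ∪ {(∃r.¬C ⊓ ¬B)}
   clash {C, ¬C} at an ∃-successor — c ∈ (∀r.C ⊔ B)
2. Hence c : (∀r.C ⊔ B): entailed.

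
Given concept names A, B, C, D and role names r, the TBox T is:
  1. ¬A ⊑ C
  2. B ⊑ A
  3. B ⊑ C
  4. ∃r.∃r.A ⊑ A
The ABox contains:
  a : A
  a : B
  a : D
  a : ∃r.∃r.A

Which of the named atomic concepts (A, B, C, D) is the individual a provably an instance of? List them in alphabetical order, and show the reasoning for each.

1. a : A?  L(a) = {A, B, D, ∃r.∃r.A} ∪ {¬A}
   clash {A, ¬A} at a — a ∈ A
2. a : B?  L(a) = {A, B, D, ∃r.∃r.A} ∪ {¬B}
   clash {B, ¬B} at a — a ∈ B
3. a : C?  L(a) = {A, B, D, ∃r.∃r.A} ∪ {¬C}
   clash {C, ¬C} at a — a ∈ C
4. a : D?  L(a) = {A, B, D, ∃r.∃r.A} ∪ {¬D}
   clash {D, ¬D} at a — a ∈ D
5. Entailed for a: {A, B, C, D}

{A, B, C, D}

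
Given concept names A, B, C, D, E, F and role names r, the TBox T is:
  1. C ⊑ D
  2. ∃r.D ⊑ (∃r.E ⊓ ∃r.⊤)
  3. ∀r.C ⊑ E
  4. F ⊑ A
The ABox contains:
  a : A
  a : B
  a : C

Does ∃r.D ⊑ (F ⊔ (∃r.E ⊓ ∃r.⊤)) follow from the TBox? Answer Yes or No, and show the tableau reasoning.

1. ∃r.D ⊑ (F ⊔ (∃r.E ⊓ ∃r.⊤))  ⇔  (∃r.D ⊓ (¬F ⊓ (∀r.¬E ⊔ ∀r.⊥))) unsat w.r.t. T
   all branches close; clash ⊥ at an ∃-successor
2. Hence ∃r.D ⊑ (F ⊔ (∃r.E ⊓ ∃r.⊤)): entailed.

Yes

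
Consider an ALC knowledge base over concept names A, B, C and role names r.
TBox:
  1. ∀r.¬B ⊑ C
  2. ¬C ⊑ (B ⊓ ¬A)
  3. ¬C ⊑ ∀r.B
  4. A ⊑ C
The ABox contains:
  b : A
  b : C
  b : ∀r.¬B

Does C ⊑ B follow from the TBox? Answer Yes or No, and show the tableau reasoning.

No

1. C ⊑ B  ⇔  (C ⊓ ¬B) unsat w.r.t. T
   open: L(x₀) ⊇ {C, ¬B}
2. Hence C ⊑ B: not entailed.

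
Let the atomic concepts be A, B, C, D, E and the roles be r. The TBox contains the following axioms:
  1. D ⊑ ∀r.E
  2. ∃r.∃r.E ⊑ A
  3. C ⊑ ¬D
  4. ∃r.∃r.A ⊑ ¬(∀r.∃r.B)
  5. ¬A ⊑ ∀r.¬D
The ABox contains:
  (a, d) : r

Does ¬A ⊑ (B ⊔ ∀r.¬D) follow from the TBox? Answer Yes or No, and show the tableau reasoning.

1. ¬A ⊑ (B ⊔ ∀r.¬D)  ⇔  (¬A ⊓ (¬B ⊓ ∃r.D)) unsat w.r.t. T
   all branches close; clash {A, ¬A} at x₀
2. Hence ¬A ⊑ (B ⊔ ∀r.¬D): entailed.

Yes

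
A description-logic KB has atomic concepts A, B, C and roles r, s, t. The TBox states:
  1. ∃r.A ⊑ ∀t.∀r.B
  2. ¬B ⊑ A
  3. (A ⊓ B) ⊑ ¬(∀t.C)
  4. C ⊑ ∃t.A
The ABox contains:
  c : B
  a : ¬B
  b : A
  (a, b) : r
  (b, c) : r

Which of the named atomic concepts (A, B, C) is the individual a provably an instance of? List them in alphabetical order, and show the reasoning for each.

1. a : A?  L(a) = {¬B} ∪ {¬A}
   clash {A, ¬A} at a — a ∈ A
2. a : B?  L(a) = {¬B} ∪ {¬B}
   apply at a: ¬B⊑A
   open: L(a) ⊇ {A, ¬B, ¬C, ∀t.∀r.B} — a ∉ B possible
3. a : C?  L(a) = {¬B} ∪ {¬C}
   apply at a: ¬B⊑A
   open: L(a) ⊇ {A, ¬B, ¬C, ∀t.∀r.B} — a ∉ C possible
4. Entailed for a: {A}

{A}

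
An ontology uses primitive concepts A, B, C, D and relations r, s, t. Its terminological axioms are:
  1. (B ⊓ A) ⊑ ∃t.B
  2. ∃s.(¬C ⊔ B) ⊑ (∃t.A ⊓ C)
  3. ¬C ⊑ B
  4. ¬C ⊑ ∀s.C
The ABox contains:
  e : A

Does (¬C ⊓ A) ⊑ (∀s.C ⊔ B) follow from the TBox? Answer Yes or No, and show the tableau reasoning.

Yes

1. (¬C ⊓ A) ⊑ (∀s.C ⊔ B)  ⇔  ((¬C ⊓ A) ⊓ (∃s.¬C ⊓ ¬B)) unsat w.r.t. T
   all branches close; clash {B, ¬B} at x₀
2. Hence (¬C ⊓ A) ⊑ (∀s.C ⊔ B): entailed.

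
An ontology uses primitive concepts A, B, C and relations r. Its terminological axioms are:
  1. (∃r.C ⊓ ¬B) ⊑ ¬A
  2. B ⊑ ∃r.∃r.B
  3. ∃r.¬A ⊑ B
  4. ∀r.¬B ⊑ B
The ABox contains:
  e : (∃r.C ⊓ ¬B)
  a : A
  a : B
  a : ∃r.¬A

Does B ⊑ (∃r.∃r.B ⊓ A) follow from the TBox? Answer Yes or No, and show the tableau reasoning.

1. B ⊑ (∃r.∃r.B ⊓ A)  ⇔  (B ⊓ (∀r.∀r.¬B ⊔ ¬A)) unsat w.r.t. T
   apply at x₀: B⊑∃r.∃r.B
   open: L(x₀) ⊇ {B, ¬A, ∃r.∃r.B} (+ ∃-successors)
2. Hence B ⊑ (∃r.∃r.B ⊓ A): not entailed.

No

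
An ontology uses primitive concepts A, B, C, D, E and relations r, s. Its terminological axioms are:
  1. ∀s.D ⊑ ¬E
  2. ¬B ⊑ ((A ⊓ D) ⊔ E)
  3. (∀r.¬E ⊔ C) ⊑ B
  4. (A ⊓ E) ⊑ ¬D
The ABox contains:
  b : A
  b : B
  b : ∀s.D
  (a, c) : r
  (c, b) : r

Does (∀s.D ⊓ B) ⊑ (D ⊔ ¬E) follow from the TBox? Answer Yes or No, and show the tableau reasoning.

1. (∀s.D ⊓ B) ⊑ (D ⊔ ¬E)  ⇔  ((∀s.D ⊓ B) ⊓ (¬D ⊓ E)) unsat w.r.t. T
   all branches close; clash {E, ¬E} at x₀
2. Hence (∀s.D ⊓ B) ⊑ (D ⊔ ¬E): entailed.

Yes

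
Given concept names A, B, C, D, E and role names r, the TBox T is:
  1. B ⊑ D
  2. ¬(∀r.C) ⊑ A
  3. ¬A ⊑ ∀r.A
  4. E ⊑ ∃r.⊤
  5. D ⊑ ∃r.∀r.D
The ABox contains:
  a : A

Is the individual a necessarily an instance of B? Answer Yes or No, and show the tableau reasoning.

1. a : B?  L(a) = {A} ∪ {¬B}
   open: L(a) ⊇ {A, ¬B, ¬D, ¬E} — a ∉ B possible
2. Hence a : B: not entailed.

No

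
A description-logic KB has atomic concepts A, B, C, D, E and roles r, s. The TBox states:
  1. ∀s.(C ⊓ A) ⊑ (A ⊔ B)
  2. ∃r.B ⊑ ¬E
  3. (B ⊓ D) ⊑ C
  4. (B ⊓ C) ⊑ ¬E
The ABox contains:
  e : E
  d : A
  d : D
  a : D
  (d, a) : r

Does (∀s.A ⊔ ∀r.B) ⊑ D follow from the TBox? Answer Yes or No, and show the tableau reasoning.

1. (∀s.A ⊔ ∀r.B) ⊑ D  ⇔  ((∀s.A ⊔ ∀r.B) ⊓ ¬D) unsat w.r.t. T
   open: L(x₀) ⊇ {¬B, ¬D, ∀r.¬B, ∀s.A, ∃s.(¬C ⊔ ¬A)} (+ ∃-successors)
2. Hence (∀s.A ⊔ ∀r.B) ⊑ D: not entailed.

No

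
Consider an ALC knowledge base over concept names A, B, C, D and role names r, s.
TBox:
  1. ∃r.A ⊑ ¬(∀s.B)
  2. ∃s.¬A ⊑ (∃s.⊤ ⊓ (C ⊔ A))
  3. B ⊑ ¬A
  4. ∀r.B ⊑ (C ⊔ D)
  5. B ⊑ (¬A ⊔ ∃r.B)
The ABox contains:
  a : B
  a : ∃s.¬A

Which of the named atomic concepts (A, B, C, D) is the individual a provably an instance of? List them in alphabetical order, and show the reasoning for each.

1. a : A?  L(a) = {B, ∃s.¬A} ∪ {¬A}
   apply at a: ∃s.¬A⊑(∃s.⊤ ⊓ (C ⊔ A)); B⊑(¬A ⊔ ∃r.B)
   open: L(a) ⊇ {B, C, ¬A, ∀r.¬A, ∃r.¬B, …} (+ ∃-successors) — a ∉ A possible
2. a : B?  L(a) = {B, ∃s.¬A} ∪ {¬B}
   clash {B, ¬B} at a — a ∈ B
3. a : C?  L(a) = {B, ∃s.¬A} ∪ {¬C}
   clash {A, ¬A} at a — a ∈ C
4. a : D?  L(a) = {B, ∃s.¬A} ∪ {¬D}
   apply at a: ∃s.¬A⊑(∃s.⊤ ⊓ (C ⊔ A)); B⊑¬A; B⊑(¬A ⊔ ∃r.B)
   open: L(a) ⊇ {B, C, ¬A, ¬D, ∀r.¬A, …} (+ ∃-successors) — a ∉ D possible
5. Entailed for a: {B, C}

{B, C}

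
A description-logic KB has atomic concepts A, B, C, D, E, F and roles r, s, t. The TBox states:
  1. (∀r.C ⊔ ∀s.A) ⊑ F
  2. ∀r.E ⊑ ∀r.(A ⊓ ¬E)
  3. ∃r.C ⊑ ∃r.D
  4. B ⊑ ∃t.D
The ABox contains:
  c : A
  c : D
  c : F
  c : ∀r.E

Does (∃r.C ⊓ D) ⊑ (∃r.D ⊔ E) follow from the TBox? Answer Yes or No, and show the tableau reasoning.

Yes

1. (∃r.C ⊓ D) ⊑ (∃r.D ⊔ E)  ⇔  ((∃r.C ⊓ D) ⊓ (∀r.¬D ⊓ ¬E)) unsat w.r.t. T
   all branches close; clash {D, ¬D} at an ∃-successor
2. Hence (∃r.C ⊓ D) ⊑ (∃r.D ⊔ E): entailed.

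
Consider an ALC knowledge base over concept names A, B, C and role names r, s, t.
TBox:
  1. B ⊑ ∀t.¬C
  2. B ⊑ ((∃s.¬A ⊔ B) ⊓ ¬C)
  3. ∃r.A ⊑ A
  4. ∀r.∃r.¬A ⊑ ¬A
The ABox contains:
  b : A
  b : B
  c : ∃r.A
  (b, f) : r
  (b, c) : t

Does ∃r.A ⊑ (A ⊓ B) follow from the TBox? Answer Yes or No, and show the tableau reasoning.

1. ∃r.A ⊑ (A ⊓ B)  ⇔  (∃r.A ⊓ (¬A ⊔ ¬B)) unsat w.r.t. T
   apply at x₀: ∃r.A⊑A
   open: L(x₀) ⊇ {A, ¬B, ∃r.A, ∃r.∀r.A} (+ ∃-successors)
2. Hence ∃r.A ⊑ (A ⊓ B): not entailed.

No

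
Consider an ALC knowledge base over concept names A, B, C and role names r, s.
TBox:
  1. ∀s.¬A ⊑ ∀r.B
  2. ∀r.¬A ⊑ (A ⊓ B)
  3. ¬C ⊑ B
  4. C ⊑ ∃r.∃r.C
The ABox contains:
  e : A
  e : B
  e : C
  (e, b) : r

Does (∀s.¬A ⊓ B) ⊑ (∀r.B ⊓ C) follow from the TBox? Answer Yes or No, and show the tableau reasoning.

No

1. (∀s.¬A ⊓ B) ⊑ (∀r.B ⊓ C)  ⇔  ((∀s.¬A ⊓ B) ⊓ (∃r.¬B ⊔ ¬C)) unsat w.r.t. T
   apply at x₀: ∀s.¬A⊑∀r.B
   open: L(x₀) ⊇ {B, ¬C, ∀r.B, ∀s.¬A, ∃r.A} (+ ∃-successors)
2. Hence (∀s.¬A ⊓ B) ⊑ (∀r.B ⊓ C): not entailed.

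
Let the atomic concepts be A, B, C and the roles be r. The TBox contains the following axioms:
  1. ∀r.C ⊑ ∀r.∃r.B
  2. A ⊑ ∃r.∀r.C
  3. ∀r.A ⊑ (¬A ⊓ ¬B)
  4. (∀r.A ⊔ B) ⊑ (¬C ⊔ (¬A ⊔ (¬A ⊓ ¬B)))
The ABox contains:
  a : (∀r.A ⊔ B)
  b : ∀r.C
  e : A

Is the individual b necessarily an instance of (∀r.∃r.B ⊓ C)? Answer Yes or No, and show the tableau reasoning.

1. b : (∀r.∃r.B ⊓ C)?  L(b) = {∀r.C} ∪ {(∃r.∀r.¬B ⊔ ¬C)}
   apply at b: ∀r.C⊑∀r.∃r.B
   open: L(b) ⊇ {¬A, ¬B, ¬C, ∀r.C, ∀r.∃r.B, …} (+ ∃-successors) — b ∉ (∀r.∃r.B ⊓ C) possible
2. Hence b : (∀r.∃r.B ⊓ C): not entailed.

No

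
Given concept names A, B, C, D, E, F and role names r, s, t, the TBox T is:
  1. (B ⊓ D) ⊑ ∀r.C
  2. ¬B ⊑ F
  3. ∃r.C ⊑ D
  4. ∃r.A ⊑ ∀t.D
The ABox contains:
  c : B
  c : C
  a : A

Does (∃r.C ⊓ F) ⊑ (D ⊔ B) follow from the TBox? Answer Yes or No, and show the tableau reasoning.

1. (∃r.C ⊓ F) ⊑ (D ⊔ B)  ⇔  ((∃r.C ⊓ F) ⊓ (¬D ⊓ ¬B)) unsat w.r.t. T
   all branches close; clash {D, ¬D} at x₀
2. Hence (∃r.C ⊓ F) ⊑ (D ⊔ B): entailed.

Yes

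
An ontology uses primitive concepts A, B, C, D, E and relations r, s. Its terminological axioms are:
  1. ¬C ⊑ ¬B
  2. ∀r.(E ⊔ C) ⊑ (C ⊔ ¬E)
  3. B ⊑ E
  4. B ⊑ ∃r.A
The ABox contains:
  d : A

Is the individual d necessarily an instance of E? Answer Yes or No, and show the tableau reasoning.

1. d : E?  L(d) = {A} ∪ {¬E}
   open: L(d) ⊇ {A, C, ¬B, ¬E, ∃r.(¬E ⊓ ¬C)} (+ ∃-successors) — d ∉ E possible
2. Hence d : E: not entailed.

No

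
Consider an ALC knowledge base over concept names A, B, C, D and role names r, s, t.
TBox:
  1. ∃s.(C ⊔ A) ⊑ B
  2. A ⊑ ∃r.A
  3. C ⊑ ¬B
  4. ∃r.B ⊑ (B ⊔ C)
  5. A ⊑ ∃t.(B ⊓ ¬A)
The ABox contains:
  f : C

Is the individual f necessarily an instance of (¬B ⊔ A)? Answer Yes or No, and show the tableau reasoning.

1. f : (¬B ⊔ A)?  L(f) = {C} ∪ {(B ⊓ ¬A)}
   clash {B, ¬B} at f — f ∈ (¬B ⊔ A)
2. Hence f : (¬B ⊔ A): entailed.

Yes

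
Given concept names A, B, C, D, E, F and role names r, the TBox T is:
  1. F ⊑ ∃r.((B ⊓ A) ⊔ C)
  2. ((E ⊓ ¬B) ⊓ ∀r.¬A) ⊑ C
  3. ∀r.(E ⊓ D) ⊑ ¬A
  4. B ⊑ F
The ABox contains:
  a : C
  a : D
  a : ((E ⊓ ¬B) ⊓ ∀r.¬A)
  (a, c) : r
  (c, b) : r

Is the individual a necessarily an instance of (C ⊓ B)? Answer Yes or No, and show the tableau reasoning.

No

1. a : (C ⊓ B)?  L(a) = {C, D, ((E ⊓ ¬B) ⊓ ∀r.¬A)} ∪ {(¬C ⊔ ¬B)}
   open: L(a) ⊇ {C, D, E, ¬B, ¬F, …} (+ ∃-successors) — a ∉ (C ⊓ B) possible
2. Hence a : (C ⊓ B): not entailed.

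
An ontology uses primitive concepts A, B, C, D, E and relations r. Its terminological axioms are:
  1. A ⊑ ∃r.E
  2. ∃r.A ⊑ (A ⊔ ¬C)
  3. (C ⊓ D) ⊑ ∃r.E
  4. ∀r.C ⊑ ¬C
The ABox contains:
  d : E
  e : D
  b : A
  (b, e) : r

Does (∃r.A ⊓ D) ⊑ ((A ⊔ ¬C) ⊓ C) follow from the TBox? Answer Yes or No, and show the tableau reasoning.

No

1. (∃r.A ⊓ D) ⊑ ((A ⊔ ¬C) ⊓ C)  ⇔  ((∃r.A ⊓ D) ⊓ ((¬A ⊓ C) ⊔ ¬C)) unsat w.r.t. T
   apply at x₀: ∃r.A⊑(A ⊔ ¬C)
   open: L(x₀) ⊇ {D, ¬A, ¬C, ∃r.A} (+ ∃-successors)
2. Hence (∃r.A ⊓ D) ⊑ ((A ⊔ ¬C) ⊓ C): not entailed.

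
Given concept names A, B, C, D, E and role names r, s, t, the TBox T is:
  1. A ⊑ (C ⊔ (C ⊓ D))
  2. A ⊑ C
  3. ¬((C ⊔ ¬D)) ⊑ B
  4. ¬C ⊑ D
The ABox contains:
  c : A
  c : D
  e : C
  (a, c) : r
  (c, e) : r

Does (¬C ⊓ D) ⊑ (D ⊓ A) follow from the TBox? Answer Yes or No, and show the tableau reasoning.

No

1. (¬C ⊓ D) ⊑ (D ⊓ A)  ⇔  ((¬C ⊓ D) ⊓ (¬D ⊔ ¬A)) unsat w.r.t. T
   apply at x₀: ¬((C ⊔ ¬D))⊑B
   open: L(x₀) ⊇ {B, D, ¬A, ¬C}
2. Hence (¬C ⊓ D) ⊑ (D ⊓ A): not entailed.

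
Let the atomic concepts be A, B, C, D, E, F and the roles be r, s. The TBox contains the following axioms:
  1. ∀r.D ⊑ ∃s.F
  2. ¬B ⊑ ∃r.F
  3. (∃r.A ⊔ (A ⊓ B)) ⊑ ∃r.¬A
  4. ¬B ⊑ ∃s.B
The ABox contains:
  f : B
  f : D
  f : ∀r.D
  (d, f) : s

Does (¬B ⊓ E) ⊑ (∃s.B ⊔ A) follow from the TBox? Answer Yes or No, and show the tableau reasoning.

Yes

1. (¬B ⊓ E) ⊑ (∃s.B ⊔ A)  ⇔  ((¬B ⊓ E) ⊓ (∀s.¬B ⊓ ¬A)) unsat w.r.t. T
   all branches close; clash {B, ¬B} at an ∃-successor
2. Hence (¬B ⊓ E) ⊑ (∃s.B ⊔ A): entailed.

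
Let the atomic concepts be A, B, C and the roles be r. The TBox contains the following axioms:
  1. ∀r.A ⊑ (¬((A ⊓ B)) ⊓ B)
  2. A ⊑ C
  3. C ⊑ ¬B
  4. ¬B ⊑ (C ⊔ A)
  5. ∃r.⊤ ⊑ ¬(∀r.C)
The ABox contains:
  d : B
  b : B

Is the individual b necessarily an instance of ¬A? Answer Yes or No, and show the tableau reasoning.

Yes

1. b : ¬A?  L(b) = {B} ∪ {A}
   clash {B, ¬B} at b — b ∈ ¬A
2. Hence b : ¬A: entailed.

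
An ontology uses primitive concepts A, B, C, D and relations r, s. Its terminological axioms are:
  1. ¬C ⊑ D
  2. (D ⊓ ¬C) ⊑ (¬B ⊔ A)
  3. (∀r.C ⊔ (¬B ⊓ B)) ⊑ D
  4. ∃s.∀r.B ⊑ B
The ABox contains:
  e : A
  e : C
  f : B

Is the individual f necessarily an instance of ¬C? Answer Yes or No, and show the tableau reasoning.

No

1. f : ¬C?  L(f) = {B} ∪ {C}
   open: L(f) ⊇ {B, C, ∃r.¬C} (+ ∃-successors) — f ∉ ¬C possible
2. Hence f : ¬C: not entailed.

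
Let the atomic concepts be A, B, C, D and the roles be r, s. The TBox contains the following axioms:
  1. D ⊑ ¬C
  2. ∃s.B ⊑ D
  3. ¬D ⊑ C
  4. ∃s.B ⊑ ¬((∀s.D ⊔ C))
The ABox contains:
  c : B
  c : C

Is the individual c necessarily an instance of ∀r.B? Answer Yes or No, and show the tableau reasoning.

No

1. c : ∀r.B?  L(c) = {B, C} ∪ {∃r.¬B}
   open: L(c) ⊇ {B, C, ¬D, ∀s.¬B, ∃r.¬B} (+ ∃-successors) — c ∉ ∀r.B possible
2. Hence c : ∀r.B: not entailed.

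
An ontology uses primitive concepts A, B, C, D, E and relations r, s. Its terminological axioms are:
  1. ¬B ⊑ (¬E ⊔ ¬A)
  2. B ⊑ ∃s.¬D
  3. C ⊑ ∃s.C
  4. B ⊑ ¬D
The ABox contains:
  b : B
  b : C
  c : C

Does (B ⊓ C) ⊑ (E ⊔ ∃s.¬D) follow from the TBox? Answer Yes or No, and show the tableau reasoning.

Yes

1. (B ⊓ C) ⊑ (E ⊔ ∃s.¬D)  ⇔  ((B ⊓ C) ⊓ (¬E ⊓ ∀s.D)) unsat w.r.t. T
   all branches close; clash {D, ¬D} at an ∃-successor
2. Hence (B ⊓ C) ⊑ (E ⊔ ∃s.¬D): entailed.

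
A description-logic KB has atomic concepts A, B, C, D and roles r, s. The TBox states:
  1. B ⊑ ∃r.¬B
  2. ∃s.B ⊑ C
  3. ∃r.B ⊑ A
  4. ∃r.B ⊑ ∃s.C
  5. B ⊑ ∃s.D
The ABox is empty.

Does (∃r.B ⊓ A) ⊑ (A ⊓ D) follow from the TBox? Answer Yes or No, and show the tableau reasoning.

1. (∃r.B ⊓ A) ⊑ (A ⊓ D)  ⇔  ((∃r.B ⊓ A) ⊓ (¬A ⊔ ¬D)) unsat w.r.t. T
   apply at x₀: ∃r.B⊑∃s.C
   open: L(x₀) ⊇ {A, ¬B, ¬D, ∀s.¬B, ∃r.B, …} (+ ∃-successors)
2. Hence (∃r.B ⊓ A) ⊑ (A ⊓ D): not entailed.

No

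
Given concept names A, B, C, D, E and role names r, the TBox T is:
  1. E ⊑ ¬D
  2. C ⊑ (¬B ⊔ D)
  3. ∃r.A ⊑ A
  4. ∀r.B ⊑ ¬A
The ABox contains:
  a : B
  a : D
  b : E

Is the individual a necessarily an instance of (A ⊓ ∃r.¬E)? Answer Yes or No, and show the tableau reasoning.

1. a : (A ⊓ ∃r.¬E)?  L(a) = {B, D} ∪ {(¬A ⊔ ∀r.E)}
   open: L(a) ⊇ {B, D, ¬A, ¬C, ¬E, …} — a ∉ (A ⊓ ∃r.¬E) possible
2. Hence a : (A ⊓ ∃r.¬E): not entailed.

No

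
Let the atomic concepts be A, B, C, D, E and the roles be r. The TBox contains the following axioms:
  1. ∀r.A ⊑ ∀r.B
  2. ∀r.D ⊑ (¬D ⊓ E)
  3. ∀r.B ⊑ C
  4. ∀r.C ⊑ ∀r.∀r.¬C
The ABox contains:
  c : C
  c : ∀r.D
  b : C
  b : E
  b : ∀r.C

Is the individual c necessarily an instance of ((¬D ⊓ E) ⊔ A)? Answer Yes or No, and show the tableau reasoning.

1. c : ((¬D ⊓ E) ⊔ A)?  L(c) = {C, ∀r.D} ∪ {((D ⊔ ¬E) ⊓ ¬A)}
   clash {E, ¬E} at c — c ∈ ((¬D ⊓ E) ⊔ A)
2. Hence c : ((¬D ⊓ E) ⊔ A): entailed.

Yes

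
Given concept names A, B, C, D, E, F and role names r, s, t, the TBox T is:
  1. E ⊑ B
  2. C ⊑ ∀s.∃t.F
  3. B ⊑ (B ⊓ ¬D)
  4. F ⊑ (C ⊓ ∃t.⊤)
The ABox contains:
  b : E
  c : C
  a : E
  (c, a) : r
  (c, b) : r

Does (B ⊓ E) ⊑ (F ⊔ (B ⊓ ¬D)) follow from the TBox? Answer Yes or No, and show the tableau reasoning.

Yes

1. (B ⊓ E) ⊑ (F ⊔ (B ⊓ ¬D))  ⇔  ((B ⊓ E) ⊓ (¬F ⊓ (¬B ⊔ D))) unsat w.r.t. T
   all branches close; clash {D, ¬D} at x₀
2. Hence (B ⊓ E) ⊑ (F ⊔ (B ⊓ ¬D)): entailed.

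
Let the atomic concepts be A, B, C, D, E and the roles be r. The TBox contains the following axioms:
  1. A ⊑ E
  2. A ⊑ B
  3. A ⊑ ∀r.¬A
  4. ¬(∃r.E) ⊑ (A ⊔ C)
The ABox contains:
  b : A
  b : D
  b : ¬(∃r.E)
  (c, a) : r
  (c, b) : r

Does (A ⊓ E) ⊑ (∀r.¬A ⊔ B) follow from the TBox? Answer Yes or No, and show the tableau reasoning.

Yes

1. (A ⊓ E) ⊑ (∀r.¬A ⊔ B)  ⇔  ((A ⊓ E) ⊓ (∃r.A ⊓ ¬B)) unsat w.r.t. T
   all branches close; clash {B, ¬B} at x₀
2. Hence (A ⊓ E) ⊑ (∀r.¬A ⊔ B): entailed.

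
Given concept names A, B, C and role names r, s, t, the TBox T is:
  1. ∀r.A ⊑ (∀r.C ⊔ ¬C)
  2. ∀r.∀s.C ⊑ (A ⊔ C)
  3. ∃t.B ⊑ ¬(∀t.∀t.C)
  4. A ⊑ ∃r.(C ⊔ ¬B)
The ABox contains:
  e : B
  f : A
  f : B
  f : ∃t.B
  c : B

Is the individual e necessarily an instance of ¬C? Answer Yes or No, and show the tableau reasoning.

No

1. e : ¬C?  L(e) = {B} ∪ {C}
   open: L(e) ⊇ {B, C, ¬A, ∀t.¬B, ∃r.¬A, …} (+ ∃-successors) — e ∉ ¬C possible
2. Hence e : ¬C: not entailed.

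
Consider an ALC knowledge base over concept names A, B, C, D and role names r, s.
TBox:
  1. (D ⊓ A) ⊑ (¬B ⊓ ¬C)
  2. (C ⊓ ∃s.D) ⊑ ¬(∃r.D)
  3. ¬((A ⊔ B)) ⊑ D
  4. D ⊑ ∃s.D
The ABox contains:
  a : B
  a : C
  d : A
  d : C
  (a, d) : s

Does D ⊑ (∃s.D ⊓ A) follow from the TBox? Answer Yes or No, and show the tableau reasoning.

1. D ⊑ (∃s.D ⊓ A)  ⇔  (D ⊓ (∀s.¬D ⊔ ¬A)) unsat w.r.t. T
   apply at x₀: D⊑∃s.D
   open: L(x₀) ⊇ {D, ¬A, ¬C, ∃s.D} (+ ∃-successors)
2. Hence D ⊑ (∃s.D ⊓ A): not entailed.

No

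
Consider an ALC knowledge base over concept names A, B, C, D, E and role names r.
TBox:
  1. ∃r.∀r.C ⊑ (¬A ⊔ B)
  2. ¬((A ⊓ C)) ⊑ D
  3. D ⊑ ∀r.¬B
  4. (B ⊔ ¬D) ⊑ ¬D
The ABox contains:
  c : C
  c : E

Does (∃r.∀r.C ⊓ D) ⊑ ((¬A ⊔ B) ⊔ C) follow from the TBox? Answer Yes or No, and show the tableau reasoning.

1. (∃r.∀r.C ⊓ D) ⊑ ((¬A ⊔ B) ⊔ C)  ⇔  ((∃r.∀r.C ⊓ D) ⊓ ((A ⊓ ¬B) ⊓ ¬C)) unsat w.r.t. T
   all branches close; clash {D, ¬D} at x₀
2. Hence (∃r.∀r.C ⊓ D) ⊑ ((¬A ⊔ B) ⊔ C): entailed.

Yes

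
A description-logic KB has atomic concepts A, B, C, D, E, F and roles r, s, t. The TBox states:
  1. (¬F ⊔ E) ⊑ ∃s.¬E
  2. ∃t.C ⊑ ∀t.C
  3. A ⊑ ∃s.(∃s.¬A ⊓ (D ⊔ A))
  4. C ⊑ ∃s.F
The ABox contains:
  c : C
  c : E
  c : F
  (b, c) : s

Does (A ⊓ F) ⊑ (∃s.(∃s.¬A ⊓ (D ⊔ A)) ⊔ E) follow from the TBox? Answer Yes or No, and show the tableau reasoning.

Yes

1. (A ⊓ F) ⊑ (∃s.(∃s.¬A ⊓ (D ⊔ A)) ⊔ E)  ⇔  ((A ⊓ F) ⊓ (∀s.(∀s.A ⊔ (¬D ⊓ ¬A)) ⊓ ¬E)) unsat w.r.t. T
   all branches close; clash {A, ¬A} at an ∃-successor
2. Hence (A ⊓ F) ⊑ (∃s.(∃s.¬A ⊓ (D ⊔ A)) ⊔ E): entailed.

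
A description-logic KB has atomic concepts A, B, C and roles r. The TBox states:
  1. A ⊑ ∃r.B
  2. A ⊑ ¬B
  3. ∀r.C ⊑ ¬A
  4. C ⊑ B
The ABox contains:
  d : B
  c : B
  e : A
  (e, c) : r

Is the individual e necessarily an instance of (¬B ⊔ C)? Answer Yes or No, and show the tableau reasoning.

Yes

1. e : (¬B ⊔ C)?  L(e) = {A} ∪ {(B ⊓ ¬C)}
   clash {B, ¬B} at e — e ∈ (¬B ⊔ C)
2. Hence e : (¬B ⊔ C): entailed.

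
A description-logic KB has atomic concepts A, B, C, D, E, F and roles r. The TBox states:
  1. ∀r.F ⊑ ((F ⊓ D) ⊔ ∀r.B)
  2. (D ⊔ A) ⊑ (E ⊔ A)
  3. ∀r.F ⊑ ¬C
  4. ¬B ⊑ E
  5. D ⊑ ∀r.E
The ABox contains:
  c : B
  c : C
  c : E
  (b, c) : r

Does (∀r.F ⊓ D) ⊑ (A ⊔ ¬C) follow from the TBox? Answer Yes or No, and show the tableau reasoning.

Yes

1. (∀r.F ⊓ D) ⊑ (A ⊔ ¬C)  ⇔  ((∀r.F ⊓ D) ⊓ (¬A ⊓ C)) unsat w.r.t. T
   all branches close; clash {C, ¬C} at x₀
2. Hence (∀r.F ⊓ D) ⊑ (A ⊔ ¬C): entailed.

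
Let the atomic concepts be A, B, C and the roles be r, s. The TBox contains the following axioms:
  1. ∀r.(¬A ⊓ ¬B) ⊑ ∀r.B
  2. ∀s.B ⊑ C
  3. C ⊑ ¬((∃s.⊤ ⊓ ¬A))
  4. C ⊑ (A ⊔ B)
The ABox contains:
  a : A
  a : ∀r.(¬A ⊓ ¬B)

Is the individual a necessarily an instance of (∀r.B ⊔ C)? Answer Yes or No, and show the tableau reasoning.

1. a : (∀r.B ⊔ C)?  L(a) = {A, ∀r.(¬A ⊓ ¬B)} ∪ {(∃r.¬B ⊓ ¬C)}
   clash {C, ¬C} at a — a ∈ (∀r.B ⊔ C)
2. Hence a : (∀r.B ⊔ C): entailed.

Yes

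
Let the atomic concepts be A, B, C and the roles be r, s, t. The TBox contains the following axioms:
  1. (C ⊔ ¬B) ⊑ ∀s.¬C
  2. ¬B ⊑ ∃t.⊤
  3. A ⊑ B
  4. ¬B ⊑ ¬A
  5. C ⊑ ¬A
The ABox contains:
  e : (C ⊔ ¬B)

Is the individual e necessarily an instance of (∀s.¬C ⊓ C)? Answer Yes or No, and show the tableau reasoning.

1. e : (∀s.¬C ⊓ C)?  L(e) = {(C ⊔ ¬B)} ∪ {(∃s.C ⊔ ¬C)}
   apply at e: (C ⊔ ¬B)⊑∀s.¬C
   open: L(e) ⊇ {¬A, ¬B, ¬C, ∀s.¬C, ∃t.⊤} (+ ∃-successors) — e ∉ (∀s.¬C ⊓ C) possible
2. Hence e : (∀s.¬C ⊓ C): not entailed.

No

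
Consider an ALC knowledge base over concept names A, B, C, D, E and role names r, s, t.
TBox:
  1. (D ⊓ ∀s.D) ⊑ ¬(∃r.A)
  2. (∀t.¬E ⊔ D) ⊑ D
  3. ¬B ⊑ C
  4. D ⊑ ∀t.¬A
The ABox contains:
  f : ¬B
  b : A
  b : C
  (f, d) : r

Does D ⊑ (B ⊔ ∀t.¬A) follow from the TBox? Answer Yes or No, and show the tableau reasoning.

Yes

1. D ⊑ (B ⊔ ∀t.¬A)  ⇔  (D ⊓ (¬B ⊓ ∃t.A)) unsat w.r.t. T
   all branches close; clash {A, ¬A} at an ∃-successor
2. Hence D ⊑ (B ⊔ ∀t.¬A): entailed.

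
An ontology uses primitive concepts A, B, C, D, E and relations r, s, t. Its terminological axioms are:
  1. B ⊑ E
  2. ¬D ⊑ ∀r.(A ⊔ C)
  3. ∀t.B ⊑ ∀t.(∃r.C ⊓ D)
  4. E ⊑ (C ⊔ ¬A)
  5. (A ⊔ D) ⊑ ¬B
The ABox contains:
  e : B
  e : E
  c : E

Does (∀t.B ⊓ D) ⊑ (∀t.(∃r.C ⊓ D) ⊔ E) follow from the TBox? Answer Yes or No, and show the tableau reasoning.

Yes

1. (∀t.B ⊓ D) ⊑ (∀t.(∃r.C ⊓ D) ⊔ E)  ⇔  ((∀t.B ⊓ D) ⊓ (∃t.(∀r.¬C ⊔ ¬D) ⊓ ¬E)) unsat w.r.t. T
   all branches close; clash {E, ¬E} at x₀
2. Hence (∀t.B ⊓ D) ⊑ (∀t.(∃r.C ⊓ D) ⊔ E): entailed.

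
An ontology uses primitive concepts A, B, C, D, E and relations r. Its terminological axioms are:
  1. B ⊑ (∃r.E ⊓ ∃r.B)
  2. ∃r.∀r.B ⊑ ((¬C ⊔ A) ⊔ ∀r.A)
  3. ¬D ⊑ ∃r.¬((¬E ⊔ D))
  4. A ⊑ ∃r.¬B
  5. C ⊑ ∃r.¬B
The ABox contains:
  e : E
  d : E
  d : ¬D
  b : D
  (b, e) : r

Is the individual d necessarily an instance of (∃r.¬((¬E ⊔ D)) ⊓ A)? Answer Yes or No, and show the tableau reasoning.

1. d : (∃r.¬((¬E ⊔ D)) ⊓ A)?  L(d) = {E, ¬D} ∪ {(∀r.(¬E ⊔ D) ⊔ ¬A)}
   apply at d: ¬D⊑∃r.¬((¬E ⊔ D))
   open: L(d) ⊇ {E, ¬A, ¬B, ¬C, ¬D, …} (+ ∃-successors) — d ∉ (∃r.¬((¬E ⊔ D)) ⊓ A) possible
2. Hence d : (∃r.¬((¬E ⊔ D)) ⊓ A): not entailed.

No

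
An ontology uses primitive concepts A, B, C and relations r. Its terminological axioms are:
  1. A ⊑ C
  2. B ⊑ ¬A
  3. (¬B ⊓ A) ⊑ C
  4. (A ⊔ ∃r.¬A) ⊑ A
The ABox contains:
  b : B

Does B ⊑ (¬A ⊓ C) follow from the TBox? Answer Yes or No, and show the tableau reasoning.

No

1. B ⊑ (¬A ⊓ C)  ⇔  (B ⊓ (A ⊔ ¬C)) unsat w.r.t. T
   apply at x₀: B⊑¬A
   open: L(x₀) ⊇ {B, ¬A, ¬C, ∀r.A}
2. Hence B ⊑ (¬A ⊓ C): not entailed.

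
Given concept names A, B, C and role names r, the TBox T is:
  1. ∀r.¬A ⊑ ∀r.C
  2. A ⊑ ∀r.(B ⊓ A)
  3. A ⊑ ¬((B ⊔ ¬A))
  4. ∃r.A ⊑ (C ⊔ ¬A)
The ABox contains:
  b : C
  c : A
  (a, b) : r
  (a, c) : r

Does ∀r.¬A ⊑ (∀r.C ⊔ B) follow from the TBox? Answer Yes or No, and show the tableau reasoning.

Yes

1. ∀r.¬A ⊑ (∀r.C ⊔ B)  ⇔  (∀r.¬A ⊓ (∃r.¬C ⊓ ¬B)) unsat w.r.t. T
   all branches close; clash {A, ¬A} at an ∃-successor
2. Hence ∀r.¬A ⊑ (∀r.C ⊔ B): entailed.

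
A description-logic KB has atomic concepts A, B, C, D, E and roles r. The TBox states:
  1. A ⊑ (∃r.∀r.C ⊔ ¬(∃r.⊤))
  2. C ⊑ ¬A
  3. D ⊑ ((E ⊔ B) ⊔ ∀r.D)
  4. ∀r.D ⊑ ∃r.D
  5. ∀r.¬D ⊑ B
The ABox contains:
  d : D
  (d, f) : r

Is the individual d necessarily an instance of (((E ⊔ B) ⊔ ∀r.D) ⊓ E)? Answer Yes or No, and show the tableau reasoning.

1. d : (((E ⊔ B) ⊔ ∀r.D) ⊓ E)?  L(d) = {D} ∪ {(((¬E ⊓ ¬B) ⊓ ∃r.¬D) ⊔ ¬E)}
   apply at d: D⊑((E ⊔ B) ⊔ ∀r.D)
   open: L(d) ⊇ {B, D, ¬A, ¬C, ¬E, …} (+ ∃-successors) — d ∉ (((E ⊔ B) ⊔ ∀r.D) ⊓ E) possible
2. Hence d : (((E ⊔ B) ⊔ ∀r.D) ⊓ E): not entailed.

No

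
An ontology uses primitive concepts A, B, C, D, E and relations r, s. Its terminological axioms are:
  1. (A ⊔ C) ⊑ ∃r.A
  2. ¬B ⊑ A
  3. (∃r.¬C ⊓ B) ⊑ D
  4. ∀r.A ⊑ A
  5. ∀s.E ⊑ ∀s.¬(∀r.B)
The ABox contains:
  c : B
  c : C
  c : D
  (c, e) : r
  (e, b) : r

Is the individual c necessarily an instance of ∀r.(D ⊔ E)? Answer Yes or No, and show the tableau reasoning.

1. c : ∀r.(D ⊔ E)?  L(c) = {B, C, D} ∪ {∃r.(¬D ⊓ ¬E)}
   open: L(c) ⊇ {B, C, D, ∃r.(¬D ⊓ ¬E), ∃r.A, …} (+ ∃-successors) — c ∉ ∀r.(D ⊔ E) possible
2. Hence c : ∀r.(D ⊔ E): not entailed.

No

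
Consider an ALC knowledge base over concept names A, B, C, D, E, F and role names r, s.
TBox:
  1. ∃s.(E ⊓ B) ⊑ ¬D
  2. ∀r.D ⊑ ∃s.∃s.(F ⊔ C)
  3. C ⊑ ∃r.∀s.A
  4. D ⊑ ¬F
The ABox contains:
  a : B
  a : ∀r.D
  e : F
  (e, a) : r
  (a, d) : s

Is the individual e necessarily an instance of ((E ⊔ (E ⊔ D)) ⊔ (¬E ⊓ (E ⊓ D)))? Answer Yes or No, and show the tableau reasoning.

1. e : ((E ⊔ (E ⊔ D)) ⊔ (¬E ⊓ (E ⊓ D)))?  L(e) = {F} ∪ {((¬E ⊓ (¬E ⊓ ¬D)) ⊓ (E ⊔ (¬E ⊔ ¬D)))}
   open: L(e) ⊇ {F, ¬C, ¬D, ¬E, ∃r.¬D} (+ ∃-successors) — e ∉ ((E ⊔ (E ⊔ D)) ⊔ (¬E ⊓ (E ⊓ D))) possible
2. Hence e : ((E ⊔ (E ⊔ D)) ⊔ (¬E ⊓ (E ⊓ D))): not entailed.

No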